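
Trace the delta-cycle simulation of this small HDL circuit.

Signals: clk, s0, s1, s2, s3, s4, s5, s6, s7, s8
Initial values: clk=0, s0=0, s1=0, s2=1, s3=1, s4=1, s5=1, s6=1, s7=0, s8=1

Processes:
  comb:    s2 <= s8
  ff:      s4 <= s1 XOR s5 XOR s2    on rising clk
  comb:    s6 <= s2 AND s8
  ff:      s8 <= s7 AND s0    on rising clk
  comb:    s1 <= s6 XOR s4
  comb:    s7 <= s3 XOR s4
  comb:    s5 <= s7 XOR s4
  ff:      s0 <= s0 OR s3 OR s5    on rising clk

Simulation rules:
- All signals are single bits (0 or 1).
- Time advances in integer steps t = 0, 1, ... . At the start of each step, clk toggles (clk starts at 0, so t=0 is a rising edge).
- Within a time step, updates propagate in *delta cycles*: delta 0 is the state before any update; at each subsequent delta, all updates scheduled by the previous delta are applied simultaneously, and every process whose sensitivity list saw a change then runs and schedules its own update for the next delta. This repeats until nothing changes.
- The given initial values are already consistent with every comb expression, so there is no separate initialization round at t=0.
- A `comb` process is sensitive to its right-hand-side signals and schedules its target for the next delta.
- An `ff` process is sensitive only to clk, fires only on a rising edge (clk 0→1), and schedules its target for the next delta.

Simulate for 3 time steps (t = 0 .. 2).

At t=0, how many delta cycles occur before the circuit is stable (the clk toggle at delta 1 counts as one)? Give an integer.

4

t0.Δ0 s3=1 s5=1 s8=1 s1=0 clk=0 s2=1 s7=0 s4=1 s6=1 s0=0
t0.Δ1 s3=1 s5=1 s8=1 s1=0 clk=1 s2=1 s7=0 s4=1 s6=1 s0=0
t0.Δ2 s3=1 s5=1 s8=0 s1=0 clk=1 s2=1 s7=0 s4=0 s6=1 s0=1
t0.Δ3 s3=1 s5=0 s8=0 s1=1 clk=1 s2=0 s7=1 s4=0 s6=0 s0=1
t0.Δ4 s3=1 s5=1 s8=0 s1=0 clk=1 s2=0 s7=1 s4=0 s6=0 s0=1
t1.Δ0 s3=1 s5=1 s8=0 s1=0 clk=1 s2=0 s7=1 s4=0 s6=0 s0=1
t1.Δ1 s3=1 s5=1 s8=0 s1=0 clk=0 s2=0 s7=1 s4=0 s6=0 s0=1
t2.Δ0 s3=1 s5=1 s8=0 s1=0 clk=0 s2=0 s7=1 s4=0 s6=0 s0=1
t2.Δ1 s3=1 s5=1 s8=0 s1=0 clk=1 s2=0 s7=1 s4=0 s6=0 s0=1
t2.Δ2 s3=1 s5=1 s8=1 s1=0 clk=1 s2=0 s7=1 s4=1 s6=0 s0=1
t2.Δ3 s3=1 s5=0 s8=1 s1=1 clk=1 s2=1 s7=0 s4=1 s6=0 s0=1
t2.Δ4 s3=1 s5=1 s8=1 s1=1 clk=1 s2=1 s7=0 s4=1 s6=1 s0=1
t2.Δ5 s3=1 s5=1 s8=1 s1=0 clk=1 s2=1 s7=0 s4=1 s6=1 s0=1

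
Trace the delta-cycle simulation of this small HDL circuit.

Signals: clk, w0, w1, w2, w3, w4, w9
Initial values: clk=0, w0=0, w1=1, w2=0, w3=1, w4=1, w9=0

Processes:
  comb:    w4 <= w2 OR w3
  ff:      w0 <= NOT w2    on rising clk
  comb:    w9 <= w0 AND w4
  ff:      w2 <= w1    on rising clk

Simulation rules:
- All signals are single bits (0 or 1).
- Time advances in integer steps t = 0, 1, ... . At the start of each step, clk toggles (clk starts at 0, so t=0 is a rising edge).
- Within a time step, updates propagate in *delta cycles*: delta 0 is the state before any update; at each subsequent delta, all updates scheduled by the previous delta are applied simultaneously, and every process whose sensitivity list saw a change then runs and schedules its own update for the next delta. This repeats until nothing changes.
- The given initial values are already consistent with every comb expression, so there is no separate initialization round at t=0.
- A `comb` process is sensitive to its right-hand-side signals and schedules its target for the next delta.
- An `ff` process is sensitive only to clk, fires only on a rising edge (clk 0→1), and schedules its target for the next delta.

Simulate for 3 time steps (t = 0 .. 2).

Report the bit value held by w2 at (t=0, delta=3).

1

t0.Δ0 w4=1 w1=1 w9=0 w3=1 w2=0 clk=0 w0=0
t0.Δ1 w4=1 w1=1 w9=0 w3=1 w2=0 clk=1 w0=0
t0.Δ2 w4=1 w1=1 w9=0 w3=1 w2=1 clk=1 w0=1
t0.Δ3 w4=1 w1=1 w9=1 w3=1 w2=1 clk=1 w0=1
t1.Δ0 w4=1 w1=1 w9=1 w3=1 w2=1 clk=1 w0=1
t1.Δ1 w4=1 w1=1 w9=1 w3=1 w2=1 clk=0 w0=1
t2.Δ0 w4=1 w1=1 w9=1 w3=1 w2=1 clk=0 w0=1
t2.Δ1 w4=1 w1=1 w9=1 w3=1 w2=1 clk=1 w0=1
t2.Δ2 w4=1 w1=1 w9=1 w3=1 w2=1 clk=1 w0=0
t2.Δ3 w4=1 w1=1 w9=0 w3=1 w2=1 clk=1 w0=0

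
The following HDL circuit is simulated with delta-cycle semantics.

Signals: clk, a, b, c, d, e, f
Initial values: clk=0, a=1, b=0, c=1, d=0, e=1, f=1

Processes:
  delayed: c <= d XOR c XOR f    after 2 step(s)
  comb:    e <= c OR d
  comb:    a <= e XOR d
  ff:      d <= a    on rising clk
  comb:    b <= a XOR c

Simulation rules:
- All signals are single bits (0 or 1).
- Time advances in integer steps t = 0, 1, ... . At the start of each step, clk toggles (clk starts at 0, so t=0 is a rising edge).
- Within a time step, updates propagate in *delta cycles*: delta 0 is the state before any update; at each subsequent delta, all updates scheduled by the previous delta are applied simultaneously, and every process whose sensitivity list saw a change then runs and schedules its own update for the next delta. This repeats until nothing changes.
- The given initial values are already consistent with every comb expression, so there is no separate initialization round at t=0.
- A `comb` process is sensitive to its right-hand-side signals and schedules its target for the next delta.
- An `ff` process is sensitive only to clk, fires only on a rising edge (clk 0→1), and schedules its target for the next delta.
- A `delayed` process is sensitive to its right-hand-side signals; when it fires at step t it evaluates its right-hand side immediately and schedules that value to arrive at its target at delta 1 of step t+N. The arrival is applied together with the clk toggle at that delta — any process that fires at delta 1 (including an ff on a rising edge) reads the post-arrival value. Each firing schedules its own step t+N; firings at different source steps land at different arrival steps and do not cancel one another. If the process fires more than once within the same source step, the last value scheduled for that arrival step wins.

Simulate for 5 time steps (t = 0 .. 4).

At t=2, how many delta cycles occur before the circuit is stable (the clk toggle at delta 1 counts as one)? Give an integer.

t=0 Δ0: clk=0 f=1 a=1 b=0 c=1 e=1 d=0
  Δ1: clk:0→1
  Δ2: d:0→1
  Δ3: a:1→0
  Δ4: b:0→1
  (4Δ to stable)
t=1 Δ0: clk=1 f=1 a=0 b=1 c=1 e=1 d=1
  Δ1: clk:1→0
  (1Δ to stable)
t=2 Δ0: clk=0 f=1 a=0 b=1 c=1 e=1 d=1
  Δ1: clk:0→1
  Δ2: d:1→0
  Δ3: a:0→1
  Δ4: b:1→0
  (4Δ to stable)
t=3 Δ0: clk=1 f=1 a=1 b=0 c=1 e=1 d=0
  Δ1: clk:1→0
  (1Δ to stable)
t=4 Δ0: clk=0 f=1 a=1 b=0 c=1 e=1 d=0
  Δ1: clk:0→1, c:1→0
  Δ2: b:0→1, e:1→0, d:0→1
  Δ3: e:0→1
  Δ4: a:1→0
  Δ5: b:1→0
  (5Δ to stable)

4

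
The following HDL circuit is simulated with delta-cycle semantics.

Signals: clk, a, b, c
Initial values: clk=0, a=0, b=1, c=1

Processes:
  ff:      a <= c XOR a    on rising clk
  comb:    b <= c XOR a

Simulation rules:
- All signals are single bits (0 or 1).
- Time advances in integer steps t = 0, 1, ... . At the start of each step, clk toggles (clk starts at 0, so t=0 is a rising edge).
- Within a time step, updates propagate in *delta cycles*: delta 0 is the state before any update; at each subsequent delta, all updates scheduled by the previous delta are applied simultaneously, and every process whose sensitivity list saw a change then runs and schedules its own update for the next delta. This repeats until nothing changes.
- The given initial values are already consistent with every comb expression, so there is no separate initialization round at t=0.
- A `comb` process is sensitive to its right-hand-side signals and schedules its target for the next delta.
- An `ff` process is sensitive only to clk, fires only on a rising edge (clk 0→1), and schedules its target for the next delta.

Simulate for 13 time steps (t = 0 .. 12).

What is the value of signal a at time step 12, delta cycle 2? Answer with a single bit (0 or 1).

t=0 Δ0: clk=0 a=0 c=1 b=1
  Δ1: clk:0→1
  Δ2: a:0→1
  Δ3: b:1→0
  (3Δ to stable)
t=1 Δ0: clk=1 a=1 c=1 b=0
  Δ1: clk:1→0
  (1Δ to stable)
t=2 Δ0: clk=0 a=1 c=1 b=0
  Δ1: clk:0→1
  Δ2: a:1→0
  Δ3: b:0→1
  (3Δ to stable)
t=3 Δ0: clk=1 a=0 c=1 b=1
  Δ1: clk:1→0
  (1Δ to stable)
t=4 Δ0: clk=0 a=0 c=1 b=1
  Δ1: clk:0→1
  Δ2: a:0→1
  Δ3: b:1→0
  (3Δ to stable)
t=5 Δ0: clk=1 a=1 c=1 b=0
  Δ1: clk:1→0
  (1Δ to stable)
t=6 Δ0: clk=0 a=1 c=1 b=0
  Δ1: clk:0→1
  Δ2: a:1→0
  Δ3: b:0→1
  (3Δ to stable)
t=7 Δ0: clk=1 a=0 c=1 b=1
  Δ1: clk:1→0
  (1Δ to stable)
t=8 Δ0: clk=0 a=0 c=1 b=1
  Δ1: clk:0→1
  Δ2: a:0→1
  Δ3: b:1→0
  (3Δ to stable)
t=9 Δ0: clk=1 a=1 c=1 b=0
  Δ1: clk:1→0
  (1Δ to stable)
t=10 Δ0: clk=0 a=1 c=1 b=0
  Δ1: clk:0→1
  Δ2: a:1→0
  Δ3: b:0→1
  (3Δ to stable)
t=11 Δ0: clk=1 a=0 c=1 b=1
  Δ1: clk:1→0
  (1Δ to stable)
t=12 Δ0: clk=0 a=0 c=1 b=1
  Δ1: clk:0→1
  Δ2: a:0→1
  Δ3: b:1→0
  (3Δ to stable)

1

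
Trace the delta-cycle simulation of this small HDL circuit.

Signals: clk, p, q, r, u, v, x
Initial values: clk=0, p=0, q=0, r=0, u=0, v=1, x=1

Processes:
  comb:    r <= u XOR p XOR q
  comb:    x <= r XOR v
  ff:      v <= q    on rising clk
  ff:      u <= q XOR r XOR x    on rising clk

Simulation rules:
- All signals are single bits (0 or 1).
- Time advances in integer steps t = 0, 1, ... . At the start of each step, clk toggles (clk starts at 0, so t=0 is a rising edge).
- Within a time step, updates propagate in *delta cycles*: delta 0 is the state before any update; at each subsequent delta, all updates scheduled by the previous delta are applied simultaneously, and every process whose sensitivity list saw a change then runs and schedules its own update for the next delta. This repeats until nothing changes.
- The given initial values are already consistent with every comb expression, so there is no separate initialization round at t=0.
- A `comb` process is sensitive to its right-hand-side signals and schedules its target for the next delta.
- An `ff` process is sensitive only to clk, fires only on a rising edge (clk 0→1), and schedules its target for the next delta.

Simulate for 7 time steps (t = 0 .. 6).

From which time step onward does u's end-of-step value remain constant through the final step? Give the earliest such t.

2

t=0 Δ0: v=1 r=0 x=1 u=0 q=0 p=0 clk=0
  Δ1: clk:0→1
  Δ2: v:1→0, u:0→1
  Δ3: r:0→1, x:1→0
  Δ4: x:0→1
  (4Δ to stable)
t=1 Δ0: v=0 r=1 x=1 u=1 q=0 p=0 clk=1
  Δ1: clk:1→0
  (1Δ to stable)
t=2 Δ0: v=0 r=1 x=1 u=1 q=0 p=0 clk=0
  Δ1: clk:0→1
  Δ2: u:1→0
  Δ3: r:1→0
  Δ4: x:1→0
  (4Δ to stable)
t=3 Δ0: v=0 r=0 x=0 u=0 q=0 p=0 clk=1
  Δ1: clk:1→0
  (1Δ to stable)
t=4 Δ0: v=0 r=0 x=0 u=0 q=0 p=0 clk=0
  Δ1: clk:0→1
  (1Δ to stable)
t=5 Δ0: v=0 r=0 x=0 u=0 q=0 p=0 clk=1
  Δ1: clk:1→0
  (1Δ to stable)
t=6 Δ0: v=0 r=0 x=0 u=0 q=0 p=0 clk=0
  Δ1: clk:0→1
  (1Δ to stable)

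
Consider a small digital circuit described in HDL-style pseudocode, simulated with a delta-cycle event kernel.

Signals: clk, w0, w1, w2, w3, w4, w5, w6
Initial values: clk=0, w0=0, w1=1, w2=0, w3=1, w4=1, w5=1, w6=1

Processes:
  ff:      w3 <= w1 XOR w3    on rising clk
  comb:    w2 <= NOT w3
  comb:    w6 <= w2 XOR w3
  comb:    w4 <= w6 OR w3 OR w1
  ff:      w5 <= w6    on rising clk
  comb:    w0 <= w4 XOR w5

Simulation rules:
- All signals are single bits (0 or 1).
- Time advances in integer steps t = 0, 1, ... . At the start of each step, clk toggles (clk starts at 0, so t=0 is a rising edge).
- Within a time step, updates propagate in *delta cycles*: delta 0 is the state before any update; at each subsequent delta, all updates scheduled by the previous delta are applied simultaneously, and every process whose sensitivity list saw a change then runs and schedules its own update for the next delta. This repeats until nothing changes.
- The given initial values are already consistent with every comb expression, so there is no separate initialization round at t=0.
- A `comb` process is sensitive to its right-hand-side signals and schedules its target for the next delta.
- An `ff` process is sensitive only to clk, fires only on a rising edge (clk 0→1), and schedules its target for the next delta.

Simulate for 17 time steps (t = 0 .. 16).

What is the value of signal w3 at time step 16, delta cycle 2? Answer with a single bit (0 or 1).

0

[bits: w4,w2,w3,w6,clk,w5,w1,w0]
t=0: Δ0=10110110 Δ1=10111110 Δ2=10011110 Δ3=11001110 Δ4=11011110 | 4Δ
t=1: Δ0=11011110 Δ1=11010110 | 1Δ
t=2: Δ0=11010110 Δ1=11011110 Δ2=11111110 Δ3=10101110 Δ4=10111110 | 4Δ
t=3: Δ0=10111110 Δ1=10110110 | 1Δ
t=4: Δ0=10110110 Δ1=10111110 Δ2=10011110 Δ3=11001110 Δ4=11011110 | 4Δ
t=5: Δ0=11011110 Δ1=11010110 | 1Δ
t=6: Δ0=11010110 Δ1=11011110 Δ2=11111110 Δ3=10101110 Δ4=10111110 | 4Δ
t=7: Δ0=10111110 Δ1=10110110 | 1Δ
t=8: Δ0=10110110 Δ1=10111110 Δ2=10011110 Δ3=11001110 Δ4=11011110 | 4Δ
t=9: Δ0=11011110 Δ1=11010110 | 1Δ
t=10: Δ0=11010110 Δ1=11011110 Δ2=11111110 Δ3=10101110 Δ4=10111110 | 4Δ
t=11: Δ0=10111110 Δ1=10110110 | 1Δ
t=12: Δ0=10110110 Δ1=10111110 Δ2=10011110 Δ3=11001110 Δ4=11011110 | 4Δ
t=13: Δ0=11011110 Δ1=11010110 | 1Δ
t=14: Δ0=11010110 Δ1=11011110 Δ2=11111110 Δ3=10101110 Δ4=10111110 | 4Δ
t=15: Δ0=10111110 Δ1=10110110 | 1Δ
t=16: Δ0=10110110 Δ1=10111110 Δ2=10011110 Δ3=11001110 Δ4=11011110 | 4Δ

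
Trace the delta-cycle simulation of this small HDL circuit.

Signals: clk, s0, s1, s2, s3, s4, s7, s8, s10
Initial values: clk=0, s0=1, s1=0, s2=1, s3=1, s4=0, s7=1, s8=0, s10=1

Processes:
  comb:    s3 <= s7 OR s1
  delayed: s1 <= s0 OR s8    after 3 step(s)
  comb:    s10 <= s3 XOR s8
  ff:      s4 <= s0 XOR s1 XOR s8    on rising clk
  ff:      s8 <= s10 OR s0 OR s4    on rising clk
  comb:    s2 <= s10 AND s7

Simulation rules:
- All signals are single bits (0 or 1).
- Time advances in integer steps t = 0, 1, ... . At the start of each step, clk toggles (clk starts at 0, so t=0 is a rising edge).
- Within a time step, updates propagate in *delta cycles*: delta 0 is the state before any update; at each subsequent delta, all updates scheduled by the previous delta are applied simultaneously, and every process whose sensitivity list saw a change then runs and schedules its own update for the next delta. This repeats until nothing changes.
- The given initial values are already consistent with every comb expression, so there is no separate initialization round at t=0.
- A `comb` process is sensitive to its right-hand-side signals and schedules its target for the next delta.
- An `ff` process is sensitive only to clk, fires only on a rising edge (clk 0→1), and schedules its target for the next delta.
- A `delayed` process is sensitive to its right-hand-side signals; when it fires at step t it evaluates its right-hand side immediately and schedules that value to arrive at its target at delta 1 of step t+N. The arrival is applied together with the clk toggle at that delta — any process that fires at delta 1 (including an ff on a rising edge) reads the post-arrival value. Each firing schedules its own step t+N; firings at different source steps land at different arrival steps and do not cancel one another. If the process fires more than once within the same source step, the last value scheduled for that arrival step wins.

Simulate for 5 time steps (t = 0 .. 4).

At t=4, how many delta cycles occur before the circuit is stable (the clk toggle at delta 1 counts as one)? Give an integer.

2

t0.Δ0 s7=1 s10=1 s4=0 s2=1 s3=1 s1=0 s0=1 clk=0 s8=0
t0.Δ1 s7=1 s10=1 s4=0 s2=1 s3=1 s1=0 s0=1 clk=1 s8=0
t0.Δ2 s7=1 s10=1 s4=1 s2=1 s3=1 s1=0 s0=1 clk=1 s8=1
t0.Δ3 s7=1 s10=0 s4=1 s2=1 s3=1 s1=0 s0=1 clk=1 s8=1
t0.Δ4 s7=1 s10=0 s4=1 s2=0 s3=1 s1=0 s0=1 clk=1 s8=1
t1.Δ0 s7=1 s10=0 s4=1 s2=0 s3=1 s1=0 s0=1 clk=1 s8=1
t1.Δ1 s7=1 s10=0 s4=1 s2=0 s3=1 s1=0 s0=1 clk=0 s8=1
t2.Δ0 s7=1 s10=0 s4=1 s2=0 s3=1 s1=0 s0=1 clk=0 s8=1
t2.Δ1 s7=1 s10=0 s4=1 s2=0 s3=1 s1=0 s0=1 clk=1 s8=1
t2.Δ2 s7=1 s10=0 s4=0 s2=0 s3=1 s1=0 s0=1 clk=1 s8=1
t3.Δ0 s7=1 s10=0 s4=0 s2=0 s3=1 s1=0 s0=1 clk=1 s8=1
t3.Δ1 s7=1 s10=0 s4=0 s2=0 s3=1 s1=1 s0=1 clk=0 s8=1
t4.Δ0 s7=1 s10=0 s4=0 s2=0 s3=1 s1=1 s0=1 clk=0 s8=1
t4.Δ1 s7=1 s10=0 s4=0 s2=0 s3=1 s1=1 s0=1 clk=1 s8=1
t4.Δ2 s7=1 s10=0 s4=1 s2=0 s3=1 s1=1 s0=1 clk=1 s8=1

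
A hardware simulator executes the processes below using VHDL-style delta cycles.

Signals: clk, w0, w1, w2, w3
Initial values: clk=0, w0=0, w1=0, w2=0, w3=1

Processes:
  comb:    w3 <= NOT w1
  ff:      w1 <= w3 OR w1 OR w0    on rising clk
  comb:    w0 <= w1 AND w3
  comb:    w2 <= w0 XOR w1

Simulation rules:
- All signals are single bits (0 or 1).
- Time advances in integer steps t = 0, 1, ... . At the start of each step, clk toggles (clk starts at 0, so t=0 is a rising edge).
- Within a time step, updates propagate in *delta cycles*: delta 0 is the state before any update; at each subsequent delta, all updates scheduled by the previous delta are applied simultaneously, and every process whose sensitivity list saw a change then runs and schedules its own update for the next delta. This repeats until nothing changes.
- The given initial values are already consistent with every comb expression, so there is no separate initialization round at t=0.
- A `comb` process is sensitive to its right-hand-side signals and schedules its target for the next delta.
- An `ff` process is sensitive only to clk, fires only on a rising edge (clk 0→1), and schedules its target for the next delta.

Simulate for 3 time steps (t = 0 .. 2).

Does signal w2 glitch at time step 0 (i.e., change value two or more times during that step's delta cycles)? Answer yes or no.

yes

t0.Δ0 clk=0 w3=1 w1=0 w0=0 w2=0
t0.Δ1 clk=1 w3=1 w1=0 w0=0 w2=0
t0.Δ2 clk=1 w3=1 w1=1 w0=0 w2=0
t0.Δ3 clk=1 w3=0 w1=1 w0=1 w2=1
t0.Δ4 clk=1 w3=0 w1=1 w0=0 w2=0
t0.Δ5 clk=1 w3=0 w1=1 w0=0 w2=1
t1.Δ0 clk=1 w3=0 w1=1 w0=0 w2=1
t1.Δ1 clk=0 w3=0 w1=1 w0=0 w2=1
t2.Δ0 clk=0 w3=0 w1=1 w0=0 w2=1
t2.Δ1 clk=1 w3=0 w1=1 w0=0 w2=1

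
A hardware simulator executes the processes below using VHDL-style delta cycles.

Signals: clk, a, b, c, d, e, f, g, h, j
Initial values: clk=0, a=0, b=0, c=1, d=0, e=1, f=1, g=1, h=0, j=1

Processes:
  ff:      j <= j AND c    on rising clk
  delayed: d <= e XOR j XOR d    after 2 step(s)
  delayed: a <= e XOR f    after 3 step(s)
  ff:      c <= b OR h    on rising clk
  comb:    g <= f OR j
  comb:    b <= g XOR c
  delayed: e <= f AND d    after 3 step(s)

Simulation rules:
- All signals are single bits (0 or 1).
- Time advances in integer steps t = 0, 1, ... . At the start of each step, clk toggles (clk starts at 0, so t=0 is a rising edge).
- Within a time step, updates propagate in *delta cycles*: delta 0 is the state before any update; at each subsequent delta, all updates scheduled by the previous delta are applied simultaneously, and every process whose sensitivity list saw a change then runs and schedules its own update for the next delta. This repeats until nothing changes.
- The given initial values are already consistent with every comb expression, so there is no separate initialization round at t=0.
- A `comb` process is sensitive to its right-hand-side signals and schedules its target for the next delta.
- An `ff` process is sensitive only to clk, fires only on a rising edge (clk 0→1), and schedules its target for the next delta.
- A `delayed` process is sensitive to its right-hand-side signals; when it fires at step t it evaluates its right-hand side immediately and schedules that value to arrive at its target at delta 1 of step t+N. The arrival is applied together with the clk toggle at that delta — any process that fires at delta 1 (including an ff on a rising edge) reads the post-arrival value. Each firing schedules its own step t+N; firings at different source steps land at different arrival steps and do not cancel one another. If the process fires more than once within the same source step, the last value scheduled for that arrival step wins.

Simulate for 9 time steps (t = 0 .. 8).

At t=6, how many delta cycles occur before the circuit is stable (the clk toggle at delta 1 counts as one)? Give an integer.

t=0 Δ0: e=1 f=1 h=0 j=1 d=0 a=0 c=1 g=1 b=0 clk=0
  Δ1: clk:0→1
  Δ2: c:1→0
  Δ3: b:0→1
  (3Δ to stable)
t=1 Δ0: e=1 f=1 h=0 j=1 d=0 a=0 c=0 g=1 b=1 clk=1
  Δ1: clk:1→0
  (1Δ to stable)
t=2 Δ0: e=1 f=1 h=0 j=1 d=0 a=0 c=0 g=1 b=1 clk=0
  Δ1: clk:0→1
  Δ2: j:1→0, c:0→1
  Δ3: b:1→0
  (3Δ to stable)
t=3 Δ0: e=1 f=1 h=0 j=0 d=0 a=0 c=1 g=1 b=0 clk=1
  Δ1: clk:1→0
  (1Δ to stable)
t=4 Δ0: e=1 f=1 h=0 j=0 d=0 a=0 c=1 g=1 b=0 clk=0
  Δ1: d:0→1, clk:0→1
  Δ2: c:1→0
  Δ3: b:0→1
  (3Δ to stable)
t=5 Δ0: e=1 f=1 h=0 j=0 d=1 a=0 c=0 g=1 b=1 clk=1
  Δ1: clk:1→0
  (1Δ to stable)
t=6 Δ0: e=1 f=1 h=0 j=0 d=1 a=0 c=0 g=1 b=1 clk=0
  Δ1: d:1→0, clk:0→1
  Δ2: c:0→1
  Δ3: b:1→0
  (3Δ to stable)
t=7 Δ0: e=1 f=1 h=0 j=0 d=0 a=0 c=1 g=1 b=0 clk=1
  Δ1: clk:1→0
  (1Δ to stable)
t=8 Δ0: e=1 f=1 h=0 j=0 d=0 a=0 c=1 g=1 b=0 clk=0
  Δ1: d:0→1, clk:0→1
  Δ2: c:1→0
  Δ3: b:0→1
  (3Δ to stable)

3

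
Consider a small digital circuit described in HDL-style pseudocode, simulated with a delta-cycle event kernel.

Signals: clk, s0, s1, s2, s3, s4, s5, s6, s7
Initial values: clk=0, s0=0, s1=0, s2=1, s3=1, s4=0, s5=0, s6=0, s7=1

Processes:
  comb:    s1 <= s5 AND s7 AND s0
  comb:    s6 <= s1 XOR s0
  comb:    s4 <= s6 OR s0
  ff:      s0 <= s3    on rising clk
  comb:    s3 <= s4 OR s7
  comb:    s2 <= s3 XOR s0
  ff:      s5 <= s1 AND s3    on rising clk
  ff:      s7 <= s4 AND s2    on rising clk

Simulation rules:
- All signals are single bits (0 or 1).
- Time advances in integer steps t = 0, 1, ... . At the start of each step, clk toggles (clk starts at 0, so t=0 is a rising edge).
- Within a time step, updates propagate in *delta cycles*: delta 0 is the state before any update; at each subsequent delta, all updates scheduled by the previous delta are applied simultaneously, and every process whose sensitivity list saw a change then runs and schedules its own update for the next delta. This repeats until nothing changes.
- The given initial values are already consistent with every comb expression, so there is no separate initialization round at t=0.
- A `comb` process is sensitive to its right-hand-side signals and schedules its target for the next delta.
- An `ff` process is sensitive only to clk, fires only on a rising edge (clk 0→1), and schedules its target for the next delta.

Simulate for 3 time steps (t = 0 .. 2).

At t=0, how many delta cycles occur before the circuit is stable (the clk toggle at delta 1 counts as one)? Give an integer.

t0.Δ0 s7=1 s4=0 s0=0 s1=0 s2=1 s3=1 clk=0 s6=0 s5=0
t0.Δ1 s7=1 s4=0 s0=0 s1=0 s2=1 s3=1 clk=1 s6=0 s5=0
t0.Δ2 s7=0 s4=0 s0=1 s1=0 s2=1 s3=1 clk=1 s6=0 s5=0
t0.Δ3 s7=0 s4=1 s0=1 s1=0 s2=0 s3=0 clk=1 s6=1 s5=0
t0.Δ4 s7=0 s4=1 s0=1 s1=0 s2=1 s3=1 clk=1 s6=1 s5=0
t0.Δ5 s7=0 s4=1 s0=1 s1=0 s2=0 s3=1 clk=1 s6=1 s5=0
t1.Δ0 s7=0 s4=1 s0=1 s1=0 s2=0 s3=1 clk=1 s6=1 s5=0
t1.Δ1 s7=0 s4=1 s0=1 s1=0 s2=0 s3=1 clk=0 s6=1 s5=0
t2.Δ0 s7=0 s4=1 s0=1 s1=0 s2=0 s3=1 clk=0 s6=1 s5=0
t2.Δ1 s7=0 s4=1 s0=1 s1=0 s2=0 s3=1 clk=1 s6=1 s5=0

5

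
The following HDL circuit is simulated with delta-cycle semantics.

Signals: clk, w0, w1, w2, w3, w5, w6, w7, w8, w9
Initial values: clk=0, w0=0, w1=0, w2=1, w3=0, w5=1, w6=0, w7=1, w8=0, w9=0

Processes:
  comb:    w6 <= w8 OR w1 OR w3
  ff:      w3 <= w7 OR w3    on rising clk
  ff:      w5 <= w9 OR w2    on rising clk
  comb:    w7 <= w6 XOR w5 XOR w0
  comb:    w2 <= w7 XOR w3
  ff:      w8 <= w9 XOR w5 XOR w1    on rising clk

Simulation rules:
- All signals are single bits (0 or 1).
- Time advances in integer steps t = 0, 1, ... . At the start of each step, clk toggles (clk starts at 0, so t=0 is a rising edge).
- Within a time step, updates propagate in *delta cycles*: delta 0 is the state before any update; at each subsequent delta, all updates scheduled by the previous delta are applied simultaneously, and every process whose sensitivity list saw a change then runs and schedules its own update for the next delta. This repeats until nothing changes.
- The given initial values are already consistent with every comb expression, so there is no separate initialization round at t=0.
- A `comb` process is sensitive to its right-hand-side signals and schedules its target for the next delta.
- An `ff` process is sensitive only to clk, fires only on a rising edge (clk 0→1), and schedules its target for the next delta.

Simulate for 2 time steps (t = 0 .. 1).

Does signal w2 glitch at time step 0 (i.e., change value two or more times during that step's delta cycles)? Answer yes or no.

t=0 Δ0: clk=0 w3=0 w2=1 w6=0 w0=0 w7=1 w5=1 w1=0 w9=0 w8=0
  Δ1: clk:0→1
  Δ2: w3:0→1, w8:0→1
  Δ3: w2:1→0, w6:0→1
  Δ4: w7:1→0
  Δ5: w2:0→1
  (5Δ to stable)
t=1 Δ0: clk=1 w3=1 w2=1 w6=1 w0=0 w7=0 w5=1 w1=0 w9=0 w8=1
  Δ1: clk:1→0
  (1Δ to stable)

yes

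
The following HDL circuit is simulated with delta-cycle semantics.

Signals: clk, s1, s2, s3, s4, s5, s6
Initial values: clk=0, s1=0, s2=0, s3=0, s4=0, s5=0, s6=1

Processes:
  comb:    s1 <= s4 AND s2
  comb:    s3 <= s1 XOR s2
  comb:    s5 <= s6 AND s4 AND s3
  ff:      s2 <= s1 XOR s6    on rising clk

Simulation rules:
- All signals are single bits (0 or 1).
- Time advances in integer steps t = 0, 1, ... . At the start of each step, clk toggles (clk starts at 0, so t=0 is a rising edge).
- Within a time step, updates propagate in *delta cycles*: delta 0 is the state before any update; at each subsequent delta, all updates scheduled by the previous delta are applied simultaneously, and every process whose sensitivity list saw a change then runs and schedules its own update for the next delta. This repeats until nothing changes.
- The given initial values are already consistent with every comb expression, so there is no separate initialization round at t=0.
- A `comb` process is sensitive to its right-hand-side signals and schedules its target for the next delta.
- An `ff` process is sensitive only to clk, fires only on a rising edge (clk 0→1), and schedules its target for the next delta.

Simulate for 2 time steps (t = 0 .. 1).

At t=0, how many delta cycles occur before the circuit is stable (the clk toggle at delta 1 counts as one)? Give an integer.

t0.Δ0 s6=1 s5=0 s2=0 s4=0 s1=0 s3=0 clk=0
t0.Δ1 s6=1 s5=0 s2=0 s4=0 s1=0 s3=0 clk=1
t0.Δ2 s6=1 s5=0 s2=1 s4=0 s1=0 s3=0 clk=1
t0.Δ3 s6=1 s5=0 s2=1 s4=0 s1=0 s3=1 clk=1
t1.Δ0 s6=1 s5=0 s2=1 s4=0 s1=0 s3=1 clk=1
t1.Δ1 s6=1 s5=0 s2=1 s4=0 s1=0 s3=1 clk=0

3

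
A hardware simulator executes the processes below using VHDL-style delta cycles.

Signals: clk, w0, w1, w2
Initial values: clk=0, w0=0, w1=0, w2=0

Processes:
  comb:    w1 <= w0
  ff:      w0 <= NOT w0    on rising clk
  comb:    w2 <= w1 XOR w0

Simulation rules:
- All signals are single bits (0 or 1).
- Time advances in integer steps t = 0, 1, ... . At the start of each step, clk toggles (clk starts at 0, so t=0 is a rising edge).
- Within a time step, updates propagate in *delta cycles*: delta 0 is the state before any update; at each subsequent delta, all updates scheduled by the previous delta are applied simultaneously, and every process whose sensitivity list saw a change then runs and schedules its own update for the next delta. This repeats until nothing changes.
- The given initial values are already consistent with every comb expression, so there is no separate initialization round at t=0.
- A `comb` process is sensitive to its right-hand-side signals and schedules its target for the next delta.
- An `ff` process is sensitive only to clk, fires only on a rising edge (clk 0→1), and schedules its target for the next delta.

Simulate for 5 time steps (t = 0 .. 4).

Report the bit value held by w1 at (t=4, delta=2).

[bits: w2,clk,w1,w0]
t=0: Δ0=0000 Δ1=0100 Δ2=0101 Δ3=1111 Δ4=0111 | 4Δ
t=1: Δ0=0111 Δ1=0011 | 1Δ
t=2: Δ0=0011 Δ1=0111 Δ2=0110 Δ3=1100 Δ4=0100 | 4Δ
t=3: Δ0=0100 Δ1=0000 | 1Δ
t=4: Δ0=0000 Δ1=0100 Δ2=0101 Δ3=1111 Δ4=0111 | 4Δ

0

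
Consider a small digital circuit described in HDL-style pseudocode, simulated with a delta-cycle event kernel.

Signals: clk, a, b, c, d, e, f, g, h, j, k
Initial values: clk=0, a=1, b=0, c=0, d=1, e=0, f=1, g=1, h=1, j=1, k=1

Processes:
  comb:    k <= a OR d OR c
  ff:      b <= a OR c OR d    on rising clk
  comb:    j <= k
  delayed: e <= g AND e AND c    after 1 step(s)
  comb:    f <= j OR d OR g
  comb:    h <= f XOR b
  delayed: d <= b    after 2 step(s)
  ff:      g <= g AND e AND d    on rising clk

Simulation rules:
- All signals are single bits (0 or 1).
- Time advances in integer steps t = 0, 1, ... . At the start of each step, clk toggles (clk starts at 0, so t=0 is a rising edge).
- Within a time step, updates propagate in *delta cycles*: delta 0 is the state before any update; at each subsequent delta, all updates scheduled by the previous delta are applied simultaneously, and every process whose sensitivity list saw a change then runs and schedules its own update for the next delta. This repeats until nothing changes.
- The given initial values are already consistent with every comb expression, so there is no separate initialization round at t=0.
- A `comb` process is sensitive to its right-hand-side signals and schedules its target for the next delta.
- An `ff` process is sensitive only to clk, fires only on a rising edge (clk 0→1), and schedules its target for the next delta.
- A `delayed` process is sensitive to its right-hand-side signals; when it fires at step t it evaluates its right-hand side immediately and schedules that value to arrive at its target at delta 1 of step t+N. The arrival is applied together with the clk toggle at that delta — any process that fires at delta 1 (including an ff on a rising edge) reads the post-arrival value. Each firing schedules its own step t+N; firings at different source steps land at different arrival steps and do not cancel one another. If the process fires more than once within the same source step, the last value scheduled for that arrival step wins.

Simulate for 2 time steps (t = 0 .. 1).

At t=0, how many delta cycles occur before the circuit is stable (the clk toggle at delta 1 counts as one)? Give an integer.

3

t=0 Δ0: b=0 c=0 j=1 h=1 clk=0 e=0 d=1 f=1 a=1 g=1 k=1
  Δ1: clk:0→1
  Δ2: b:0→1, g:1→0
  Δ3: h:1→0
  (3Δ to stable)
t=1 Δ0: b=1 c=0 j=1 h=0 clk=1 e=0 d=1 f=1 a=1 g=0 k=1
  Δ1: clk:1→0
  (1Δ to stable)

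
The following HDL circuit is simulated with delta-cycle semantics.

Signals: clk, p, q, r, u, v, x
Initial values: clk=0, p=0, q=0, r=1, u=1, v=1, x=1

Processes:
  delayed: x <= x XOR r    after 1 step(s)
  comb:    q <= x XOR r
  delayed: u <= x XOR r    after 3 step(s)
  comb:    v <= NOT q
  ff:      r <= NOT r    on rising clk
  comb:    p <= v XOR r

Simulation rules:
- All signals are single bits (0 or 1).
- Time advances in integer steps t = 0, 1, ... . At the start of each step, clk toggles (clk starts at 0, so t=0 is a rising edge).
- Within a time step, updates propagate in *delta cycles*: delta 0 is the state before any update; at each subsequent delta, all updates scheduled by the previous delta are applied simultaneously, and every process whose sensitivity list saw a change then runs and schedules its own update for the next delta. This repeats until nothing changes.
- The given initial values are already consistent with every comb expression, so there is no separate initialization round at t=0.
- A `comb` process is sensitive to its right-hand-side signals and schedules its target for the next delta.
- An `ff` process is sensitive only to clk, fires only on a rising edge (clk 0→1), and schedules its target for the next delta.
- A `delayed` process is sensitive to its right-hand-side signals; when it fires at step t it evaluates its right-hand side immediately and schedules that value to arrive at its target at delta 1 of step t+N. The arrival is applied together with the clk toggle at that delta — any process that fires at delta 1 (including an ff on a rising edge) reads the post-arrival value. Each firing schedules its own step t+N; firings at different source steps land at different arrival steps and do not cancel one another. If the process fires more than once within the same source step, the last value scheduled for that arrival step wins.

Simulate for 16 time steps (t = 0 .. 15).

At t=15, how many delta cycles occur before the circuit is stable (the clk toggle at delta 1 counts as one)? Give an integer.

4

[bits: clk,x,v,p,q,u,r]
t=0: Δ0=0110011 Δ1=1110011 Δ2=1110010 Δ3=1111110 Δ4=1101110 Δ5=1100110 | 5Δ
t=1: Δ0=1100110 Δ1=0100110 | 1Δ
t=2: Δ0=0100110 Δ1=1100110 Δ2=1100111 Δ3=1101011 Δ4=1111011 Δ5=1110011 | 5Δ
t=3: Δ0=1110011 Δ1=0010011 Δ2=0010111 Δ3=0000111 Δ4=0001111 | 4Δ
t=4: Δ0=0001111 Δ1=1101111 Δ2=1101010 Δ3=1110110 Δ4=1101110 Δ5=1100110 | 5Δ
t=5: Δ0=1100110 Δ1=0100100 | 1Δ
t=6: Δ0=0100100 Δ1=1100110 Δ2=1100111 Δ3=1101011 Δ4=1111011 Δ5=1110011 | 5Δ
t=7: Δ0=1110011 Δ1=0010011 Δ2=0010111 Δ3=0000111 Δ4=0001111 | 4Δ
t=8: Δ0=0001111 Δ1=1101111 Δ2=1101010 Δ3=1110110 Δ4=1101110 Δ5=1100110 | 5Δ
t=9: Δ0=1100110 Δ1=0100100 | 1Δ
t=10: Δ0=0100100 Δ1=1100110 Δ2=1100111 Δ3=1101011 Δ4=1111011 Δ5=1110011 | 5Δ
t=11: Δ0=1110011 Δ1=0010011 Δ2=0010111 Δ3=0000111 Δ4=0001111 | 4Δ
t=12: Δ0=0001111 Δ1=1101111 Δ2=1101010 Δ3=1110110 Δ4=1101110 Δ5=1100110 | 5Δ
t=13: Δ0=1100110 Δ1=0100100 | 1Δ
t=14: Δ0=0100100 Δ1=1100110 Δ2=1100111 Δ3=1101011 Δ4=1111011 Δ5=1110011 | 5Δ
t=15: Δ0=1110011 Δ1=0010011 Δ2=0010111 Δ3=0000111 Δ4=0001111 | 4Δ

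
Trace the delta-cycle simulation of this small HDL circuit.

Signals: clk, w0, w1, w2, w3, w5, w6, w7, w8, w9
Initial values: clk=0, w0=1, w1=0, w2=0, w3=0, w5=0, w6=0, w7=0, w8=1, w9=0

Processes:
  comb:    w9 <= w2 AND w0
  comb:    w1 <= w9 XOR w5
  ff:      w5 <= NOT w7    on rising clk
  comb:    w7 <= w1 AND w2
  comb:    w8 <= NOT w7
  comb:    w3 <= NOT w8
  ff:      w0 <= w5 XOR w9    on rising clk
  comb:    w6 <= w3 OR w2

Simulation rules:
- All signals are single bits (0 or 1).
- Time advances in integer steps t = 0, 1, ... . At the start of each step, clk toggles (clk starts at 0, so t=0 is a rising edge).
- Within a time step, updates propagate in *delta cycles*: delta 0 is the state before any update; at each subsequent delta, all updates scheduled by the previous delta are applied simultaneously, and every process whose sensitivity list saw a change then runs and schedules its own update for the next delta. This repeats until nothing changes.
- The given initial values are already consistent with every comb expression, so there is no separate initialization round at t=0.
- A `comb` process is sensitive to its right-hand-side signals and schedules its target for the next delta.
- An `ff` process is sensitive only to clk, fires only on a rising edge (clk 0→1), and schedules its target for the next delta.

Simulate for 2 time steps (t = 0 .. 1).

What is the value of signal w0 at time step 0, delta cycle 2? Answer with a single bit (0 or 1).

0

t0.Δ0 w1=0 clk=0 w8=1 w2=0 w5=0 w6=0 w7=0 w3=0 w9=0 w0=1
t0.Δ1 w1=0 clk=1 w8=1 w2=0 w5=0 w6=0 w7=0 w3=0 w9=0 w0=1
t0.Δ2 w1=0 clk=1 w8=1 w2=0 w5=1 w6=0 w7=0 w3=0 w9=0 w0=0
t0.Δ3 w1=1 clk=1 w8=1 w2=0 w5=1 w6=0 w7=0 w3=0 w9=0 w0=0
t1.Δ0 w1=1 clk=1 w8=1 w2=0 w5=1 w6=0 w7=0 w3=0 w9=0 w0=0
t1.Δ1 w1=1 clk=0 w8=1 w2=0 w5=1 w6=0 w7=0 w3=0 w9=0 w0=0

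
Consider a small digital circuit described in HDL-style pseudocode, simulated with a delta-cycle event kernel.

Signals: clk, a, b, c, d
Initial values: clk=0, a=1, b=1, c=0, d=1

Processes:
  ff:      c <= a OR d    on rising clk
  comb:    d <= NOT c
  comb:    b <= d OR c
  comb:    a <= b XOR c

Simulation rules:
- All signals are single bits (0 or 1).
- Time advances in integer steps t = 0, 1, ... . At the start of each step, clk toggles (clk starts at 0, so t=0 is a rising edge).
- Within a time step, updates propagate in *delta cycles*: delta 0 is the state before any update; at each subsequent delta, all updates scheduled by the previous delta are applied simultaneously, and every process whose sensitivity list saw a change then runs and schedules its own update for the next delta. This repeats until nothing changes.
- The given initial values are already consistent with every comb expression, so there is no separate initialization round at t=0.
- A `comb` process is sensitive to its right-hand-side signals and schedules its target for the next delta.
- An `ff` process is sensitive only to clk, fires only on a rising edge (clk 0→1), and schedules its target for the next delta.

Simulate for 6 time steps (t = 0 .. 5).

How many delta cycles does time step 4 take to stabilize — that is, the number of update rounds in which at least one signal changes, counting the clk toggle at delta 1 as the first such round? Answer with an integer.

3

t0.Δ0 a=1 c=0 clk=0 b=1 d=1
t0.Δ1 a=1 c=0 clk=1 b=1 d=1
t0.Δ2 a=1 c=1 clk=1 b=1 d=1
t0.Δ3 a=0 c=1 clk=1 b=1 d=0
t1.Δ0 a=0 c=1 clk=1 b=1 d=0
t1.Δ1 a=0 c=1 clk=0 b=1 d=0
t2.Δ0 a=0 c=1 clk=0 b=1 d=0
t2.Δ1 a=0 c=1 clk=1 b=1 d=0
t2.Δ2 a=0 c=0 clk=1 b=1 d=0
t2.Δ3 a=1 c=0 clk=1 b=0 d=1
t2.Δ4 a=0 c=0 clk=1 b=1 d=1
t2.Δ5 a=1 c=0 clk=1 b=1 d=1
t3.Δ0 a=1 c=0 clk=1 b=1 d=1
t3.Δ1 a=1 c=0 clk=0 b=1 d=1
t4.Δ0 a=1 c=0 clk=0 b=1 d=1
t4.Δ1 a=1 c=0 clk=1 b=1 d=1
t4.Δ2 a=1 c=1 clk=1 b=1 d=1
t4.Δ3 a=0 c=1 clk=1 b=1 d=0
t5.Δ0 a=0 c=1 clk=1 b=1 d=0
t5.Δ1 a=0 c=1 clk=0 b=1 d=0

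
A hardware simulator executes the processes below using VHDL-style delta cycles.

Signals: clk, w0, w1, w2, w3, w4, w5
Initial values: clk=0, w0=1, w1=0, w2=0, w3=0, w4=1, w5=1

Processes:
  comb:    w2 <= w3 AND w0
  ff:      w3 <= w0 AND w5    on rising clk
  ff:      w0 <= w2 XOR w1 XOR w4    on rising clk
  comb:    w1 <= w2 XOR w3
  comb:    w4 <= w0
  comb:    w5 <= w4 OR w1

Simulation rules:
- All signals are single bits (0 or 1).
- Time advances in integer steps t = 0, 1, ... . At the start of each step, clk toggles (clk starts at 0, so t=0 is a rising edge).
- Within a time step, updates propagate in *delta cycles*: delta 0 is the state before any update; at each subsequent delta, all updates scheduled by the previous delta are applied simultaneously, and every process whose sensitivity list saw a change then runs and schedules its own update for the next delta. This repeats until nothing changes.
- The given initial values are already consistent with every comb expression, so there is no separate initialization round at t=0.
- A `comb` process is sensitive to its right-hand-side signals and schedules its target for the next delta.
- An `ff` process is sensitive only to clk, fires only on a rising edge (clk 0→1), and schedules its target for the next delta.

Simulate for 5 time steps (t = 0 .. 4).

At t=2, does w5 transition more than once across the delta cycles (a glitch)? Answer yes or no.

yes

t=0 Δ0: w0=1 w3=0 w4=1 w2=0 w5=1 clk=0 w1=0
  Δ1: clk:0→1
  Δ2: w3:0→1
  Δ3: w2:0→1, w1:0→1
  Δ4: w1:1→0
  (4Δ to stable)
t=1 Δ0: w0=1 w3=1 w4=1 w2=1 w5=1 clk=1 w1=0
  Δ1: clk:1→0
  (1Δ to stable)
t=2 Δ0: w0=1 w3=1 w4=1 w2=1 w5=1 clk=0 w1=0
  Δ1: clk:0→1
  Δ2: w0:1→0
  Δ3: w4:1→0, w2:1→0
  Δ4: w5:1→0, w1:0→1
  Δ5: w5:0→1
  (5Δ to stable)
t=3 Δ0: w0=0 w3=1 w4=0 w2=0 w5=1 clk=1 w1=1
  Δ1: clk:1→0
  (1Δ to stable)
t=4 Δ0: w0=0 w3=1 w4=0 w2=0 w5=1 clk=0 w1=1
  Δ1: clk:0→1
  Δ2: w0:0→1, w3:1→0
  Δ3: w4:0→1, w1:1→0
  (3Δ to stable)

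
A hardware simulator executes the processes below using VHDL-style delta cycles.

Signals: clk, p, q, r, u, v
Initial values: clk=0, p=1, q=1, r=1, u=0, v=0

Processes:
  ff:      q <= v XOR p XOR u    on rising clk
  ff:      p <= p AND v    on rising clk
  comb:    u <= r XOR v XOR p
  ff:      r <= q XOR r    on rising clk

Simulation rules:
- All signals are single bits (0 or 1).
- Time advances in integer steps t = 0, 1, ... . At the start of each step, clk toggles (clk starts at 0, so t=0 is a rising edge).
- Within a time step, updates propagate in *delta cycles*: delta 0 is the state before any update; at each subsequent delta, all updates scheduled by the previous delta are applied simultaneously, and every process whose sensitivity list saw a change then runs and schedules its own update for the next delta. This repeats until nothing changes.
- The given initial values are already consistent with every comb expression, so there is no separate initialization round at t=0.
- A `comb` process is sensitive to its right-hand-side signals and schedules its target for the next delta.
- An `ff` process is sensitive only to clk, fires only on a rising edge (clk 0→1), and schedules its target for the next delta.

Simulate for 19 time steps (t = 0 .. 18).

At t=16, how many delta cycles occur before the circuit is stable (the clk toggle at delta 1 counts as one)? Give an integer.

2

[bits: q,p,v,u,r,clk]
t=0: Δ0=110010 Δ1=110011 Δ2=100001 | 2Δ
t=1: Δ0=100001 Δ1=100000 | 1Δ
t=2: Δ0=100000 Δ1=100001 Δ2=000011 Δ3=000111 | 3Δ
t=3: Δ0=000111 Δ1=000110 | 1Δ
t=4: Δ0=000110 Δ1=000111 Δ2=100111 | 2Δ
t=5: Δ0=100111 Δ1=100110 | 1Δ
t=6: Δ0=100110 Δ1=100111 Δ2=100101 Δ3=100001 | 3Δ
t=7: Δ0=100001 Δ1=100000 | 1Δ
t=8: Δ0=100000 Δ1=100001 Δ2=000011 Δ3=000111 | 3Δ
t=9: Δ0=000111 Δ1=000110 | 1Δ
t=10: Δ0=000110 Δ1=000111 Δ2=100111 | 2Δ
t=11: Δ0=100111 Δ1=100110 | 1Δ
t=12: Δ0=100110 Δ1=100111 Δ2=100101 Δ3=100001 | 3Δ
t=13: Δ0=100001 Δ1=100000 | 1Δ
t=14: Δ0=100000 Δ1=100001 Δ2=000011 Δ3=000111 | 3Δ
t=15: Δ0=000111 Δ1=000110 | 1Δ
t=16: Δ0=000110 Δ1=000111 Δ2=100111 | 2Δ
t=17: Δ0=100111 Δ1=100110 | 1Δ
t=18: Δ0=100110 Δ1=100111 Δ2=100101 Δ3=100001 | 3Δ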